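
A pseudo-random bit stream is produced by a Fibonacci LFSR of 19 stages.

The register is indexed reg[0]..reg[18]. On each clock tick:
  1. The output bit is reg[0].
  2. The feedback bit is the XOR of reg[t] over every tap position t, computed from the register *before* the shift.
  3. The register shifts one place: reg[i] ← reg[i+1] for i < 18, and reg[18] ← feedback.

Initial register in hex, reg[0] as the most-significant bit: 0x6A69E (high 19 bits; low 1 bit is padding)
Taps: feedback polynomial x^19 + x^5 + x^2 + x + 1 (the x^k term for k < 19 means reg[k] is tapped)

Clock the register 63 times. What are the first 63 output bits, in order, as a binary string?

011010100110100111101011010001000001111100001011111101111000100

step | reg (before) | out | fb
   0 | 0110101001101001111 | 0 | 0
   1 | 1101010011010011110 | 1 | 1
   2 | 1010100110100111101 | 1 | 0
   3 | 0101001101001111010 | 0 | 1
   4 | 1010011010011110101 | 1 | 1
   5 | 0100110100111101011 | 0 | 0
   6 | 1001101001111010110 | 1 | 1
   7 | 0011010011110101101 | 0 | 0
   8 | 0110100111101011010 | 0 | 0
   9 | 1101001111010110100 | 1 | 0
  10 | 1010011110101101000 | 1 | 1
  11 | 0100111101011010001 | 0 | 0
  12 | 1001111010110100010 | 1 | 0
  13 | 0011110101101000100 | 0 | 0
  14 | 0111101011010001000 | 0 | 0
  15 | 1111010110100010000 | 1 | 0
  16 | 1110101101000100000 | 1 | 1
  17 | 1101011010001000001 | 1 | 1
  18 | 1010110100010000011 | 1 | 1
  19 | 0101101000100000111 | 0 | 1
  20 | 1011010001000001111 | 1 | 1
  21 | 0110100010000011111 | 0 | 0
  22 | 1101000100000111110 | 1 | 0
  23 | 1010001000001111100 | 1 | 0
  24 | 0100010000011111000 | 0 | 0
  25 | 1000100000111110000 | 1 | 1
  26 | 0001000001111100001 | 0 | 0
  27 | 0010000011111000010 | 0 | 1
  28 | 0100000111110000101 | 0 | 1
  29 | 1000001111100001011 | 1 | 1
  30 | 0000011111000010111 | 0 | 1
  31 | 0000111110000101111 | 0 | 1
  32 | 0001111100001011111 | 0 | 1
  33 | 0011111000010111111 | 0 | 0
  34 | 0111110000101111110 | 0 | 1
  35 | 1111100001011111101 | 1 | 1
  36 | 1111000010111111011 | 1 | 1
  37 | 1110000101111110111 | 1 | 1
  38 | 1100001011111101111 | 1 | 0
  39 | 1000010111111011110 | 1 | 0
  40 | 0000101111110111100 | 0 | 0
  41 | 0001011111101111000 | 0 | 1
  42 | 0010111111011110001 | 0 | 0
  43 | 0101111110111100010 | 0 | 0
  44 | 1011111101111000100 | 1 | 1
  45 | 0111111011110001001 | 0 | 1
  46 | 1111110111100010011 | 1 | 0
  47 | 1111101111000100110 | 1 | 1
  48 | 1111011110001001101 | 1 | 0
  49 | 1110111100010011010 | 1 | 0
  50 | 1101111000100110100 | 1 | 1
  51 | 1011110001001101001 | 1 | 1
  52 | 0111100010011010011 | 0 | 0
  53 | 1111000100110100110 | 1 | 1
  54 | 1110001001101001101 | 1 | 1
  55 | 1100010011010011011 | 1 | 1
  56 | 1000100110100110111 | 1 | 1
  57 | 0001001101001101111 | 0 | 0
  58 | 0010011010011011110 | 0 | 0
  59 | 0100110100110111100 | 0 | 0
  60 | 1001101001101111000 | 1 | 1
  61 | 0011010011011110001 | 0 | 0
  62 | 0110100110111100010 | 0 | 0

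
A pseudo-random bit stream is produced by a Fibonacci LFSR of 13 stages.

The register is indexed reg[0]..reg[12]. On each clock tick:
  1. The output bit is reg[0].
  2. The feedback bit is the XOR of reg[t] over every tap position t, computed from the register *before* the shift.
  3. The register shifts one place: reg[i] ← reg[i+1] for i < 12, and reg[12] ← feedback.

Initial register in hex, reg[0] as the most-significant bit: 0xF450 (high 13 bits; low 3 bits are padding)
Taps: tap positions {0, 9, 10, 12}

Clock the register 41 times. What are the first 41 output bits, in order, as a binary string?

tick  register→output (feedback)
  0  1111010001010→1 (0)
  1  1110100010100→1 (0)
  2  1101000101000→1 (0)
  3  1010001010000→1 (1)
  4  0100010100001→0 (1)
  5  1000101000011→1 (0)
  6  0001010000110→0 (1)
  7  0010100001101→0 (1)
  8  0101000011011→0 (0)
  9  1010000110110→1 (0)
 10  0100001101100→0 (0)
 11  1000011011000→1 (0)
 12  0000110110000→0 (0)
 13  0001101100000→0 (0)
 14  0011011000000→0 (0)
 15  0110110000000→0 (0)
 16  1101100000000→1 (1)
 17  1011000000001→1 (0)
 18  0110000000010→0 (0)
 19  1100000000100→1 (0)
 20  1000000001000→1 (0)
 21  0000000010000→0 (0)
 22  0000000100000→0 (0)
 23  0000001000000→0 (0)
 24  0000010000000→0 (0)
 25  0000100000000→0 (0)
 26  0001000000000→0 (0)
 27  0010000000000→0 (0)
 28  0100000000000→0 (0)
 29  1000000000000→1 (1)
 30  0000000000001→0 (1)
 31  0000000000011→0 (1)
 32  0000000000111→0 (0)
 33  0000000001110→0 (0)
 34  0000000011100→0 (0)
 35  0000000111000→0 (1)
 36  0000001110001→0 (1)
 37  0000011100011→0 (1)
 38  0000111000111→0 (0)
 39  0001110001110→0 (0)
 40  0011100011100→0 (0)

11110100010100001101100000000100000000000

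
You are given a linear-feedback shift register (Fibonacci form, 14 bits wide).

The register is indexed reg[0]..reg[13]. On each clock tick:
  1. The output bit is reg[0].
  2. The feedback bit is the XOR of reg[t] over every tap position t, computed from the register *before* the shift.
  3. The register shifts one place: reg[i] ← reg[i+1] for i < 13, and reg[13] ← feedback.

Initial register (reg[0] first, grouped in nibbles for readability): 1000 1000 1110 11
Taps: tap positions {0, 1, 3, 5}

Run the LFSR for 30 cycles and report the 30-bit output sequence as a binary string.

100010001110111100001110101000

step | reg (before) | out | fb
   0 | 10001000111011 | 1 | 1
   1 | 00010001110111 | 0 | 1
   2 | 00100011101111 | 0 | 0
   3 | 01000111011110 | 0 | 0
   4 | 10001110111100 | 1 | 0
   5 | 00011101111000 | 0 | 0
   6 | 00111011110000 | 0 | 1
   7 | 01110111100001 | 0 | 1
   8 | 11101111000011 | 1 | 1
   9 | 11011110000111 | 1 | 0
  10 | 10111100001110 | 1 | 1
  11 | 01111000011101 | 0 | 0
  12 | 11110000111010 | 1 | 1
  13 | 11100001110101 | 1 | 0
  14 | 11000011101010 | 1 | 0
  15 | 10000111010100 | 1 | 0
  16 | 00001110101000 | 0 | 1
  17 | 00011101010001 | 0 | 0
  18 | 00111010100010 | 0 | 1
  19 | 01110101000101 | 0 | 1
  20 | 11101010001011 | 1 | 0
  21 | 11010100010110 | 1 | 0
  22 | 10101000101100 | 1 | 1
  23 | 01010001011001 | 0 | 0
  24 | 10100010110010 | 1 | 1
  25 | 01000101100101 | 0 | 0
  26 | 10001011001010 | 1 | 1
  27 | 00010110010101 | 0 | 0
  28 | 00101100101010 | 0 | 1
  29 | 01011001010101 | 0 | 0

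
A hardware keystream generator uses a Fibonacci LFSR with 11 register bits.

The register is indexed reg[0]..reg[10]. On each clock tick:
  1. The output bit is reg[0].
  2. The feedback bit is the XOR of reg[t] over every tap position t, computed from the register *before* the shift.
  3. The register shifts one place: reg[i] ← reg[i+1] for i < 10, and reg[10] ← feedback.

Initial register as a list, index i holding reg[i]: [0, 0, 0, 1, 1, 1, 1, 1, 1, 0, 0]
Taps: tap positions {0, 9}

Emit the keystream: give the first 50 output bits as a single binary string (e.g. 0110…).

00011111100000110011111110000110011010100101101110

step | reg (before) | out | fb
   0 | 00011111100 | 0 | 0
   1 | 00111111000 | 0 | 0
   2 | 01111110000 | 0 | 0
   3 | 11111100000 | 1 | 1
   4 | 11111000001 | 1 | 1
   5 | 11110000011 | 1 | 0
   6 | 11100000110 | 1 | 0
   7 | 11000001100 | 1 | 1
   8 | 10000011001 | 1 | 1
   9 | 00000110011 | 0 | 1
  10 | 00001100111 | 0 | 1
  11 | 00011001111 | 0 | 1
  12 | 00110011111 | 0 | 1
  13 | 01100111111 | 0 | 1
  14 | 11001111111 | 1 | 0
  15 | 10011111110 | 1 | 0
  16 | 00111111100 | 0 | 0
  17 | 01111111000 | 0 | 0
  18 | 11111110000 | 1 | 1
  19 | 11111100001 | 1 | 1
  20 | 11111000011 | 1 | 0
  21 | 11110000110 | 1 | 0
  22 | 11100001100 | 1 | 1
  23 | 11000011001 | 1 | 1
  24 | 10000110011 | 1 | 0
  25 | 00001100110 | 0 | 1
  26 | 00011001101 | 0 | 0
  27 | 00110011010 | 0 | 1
  28 | 01100110101 | 0 | 0
  29 | 11001101010 | 1 | 0
  30 | 10011010100 | 1 | 1
  31 | 00110101001 | 0 | 0
  32 | 01101010010 | 0 | 1
  33 | 11010100101 | 1 | 1
  34 | 10101001011 | 1 | 0
  35 | 01010010110 | 0 | 1
  36 | 10100101101 | 1 | 1
  37 | 01001011011 | 0 | 1
  38 | 10010110111 | 1 | 0
  39 | 00101101110 | 0 | 1
  40 | 01011011101 | 0 | 0
  41 | 10110111010 | 1 | 0
  42 | 01101110100 | 0 | 0
  43 | 11011101000 | 1 | 1
  44 | 10111010001 | 1 | 1
  45 | 01110100011 | 0 | 1
  46 | 11101000111 | 1 | 0
  47 | 11010001110 | 1 | 0
  48 | 10100011100 | 1 | 1
  49 | 01000111001 | 0 | 0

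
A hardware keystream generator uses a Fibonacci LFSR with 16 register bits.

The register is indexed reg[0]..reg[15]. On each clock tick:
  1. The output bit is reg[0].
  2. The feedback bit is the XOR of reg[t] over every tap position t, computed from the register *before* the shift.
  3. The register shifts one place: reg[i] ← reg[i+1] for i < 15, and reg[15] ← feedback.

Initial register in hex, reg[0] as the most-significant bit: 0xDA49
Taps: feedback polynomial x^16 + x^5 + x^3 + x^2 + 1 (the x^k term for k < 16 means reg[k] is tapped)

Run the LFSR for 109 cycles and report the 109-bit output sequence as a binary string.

1101101001001001001010000000000111001000001100011010111101001111100000011111110110110110010100000001011110010

step | reg (before) | out | fb
   0 | 1101101001001001 | 1 | 0
   1 | 1011010010010010 | 1 | 0
   2 | 0110100100100100 | 0 | 1
   3 | 1101001001001001 | 1 | 0
   4 | 1010010010010010 | 1 | 1
   5 | 0100100100100101 | 0 | 0
   6 | 1001001001001010 | 1 | 0
   7 | 0010010010010100 | 0 | 0
   8 | 0100100100101000 | 0 | 0
   9 | 1001001001010000 | 1 | 0
  10 | 0010010010100000 | 0 | 0
  11 | 0100100101000000 | 0 | 0
  12 | 1001001010000000 | 1 | 0
  13 | 0010010100000000 | 0 | 0
  14 | 0100101000000000 | 0 | 0
  15 | 1001010000000000 | 1 | 1
  16 | 0010100000000001 | 0 | 1
  17 | 0101000000000011 | 0 | 1
  18 | 1010000000000111 | 1 | 0
  19 | 0100000000001110 | 0 | 0
  20 | 1000000000011100 | 1 | 1
  21 | 0000000000111001 | 0 | 0
  22 | 0000000001110010 | 0 | 0
  23 | 0000000011100100 | 0 | 0
  24 | 0000000111001000 | 0 | 0
  25 | 0000001110010000 | 0 | 0
  26 | 0000011100100000 | 0 | 1
  27 | 0000111001000001 | 0 | 1
  28 | 0001110010000011 | 0 | 0
  29 | 0011100100000110 | 0 | 0
  30 | 0111001000001100 | 0 | 0
  31 | 1110010000011000 | 1 | 1
  32 | 1100100000110001 | 1 | 1
  33 | 1001000001100011 | 1 | 0
  34 | 0010000011000110 | 0 | 1
  35 | 0100000110001101 | 0 | 0
  36 | 1000001100011010 | 1 | 1
  37 | 0000011000110101 | 0 | 1
  38 | 0000110001101011 | 0 | 1
  39 | 0001100011010111 | 0 | 1
  40 | 0011000110101111 | 0 | 0
  41 | 0110001101011110 | 0 | 1
  42 | 1100011010111101 | 1 | 0
  43 | 1000110101111010 | 1 | 0
  44 | 0001101011110100 | 0 | 1
  45 | 0011010111101001 | 0 | 1
  46 | 0110101111010011 | 0 | 1
  47 | 1101011110100111 | 1 | 1
  48 | 1010111101001111 | 1 | 1
  49 | 0101111010011111 | 0 | 0
  50 | 1011110100111110 | 1 | 0
  51 | 0111101001111100 | 0 | 0
  52 | 1111010011111000 | 1 | 0
  53 | 1110100111110000 | 1 | 0
  54 | 1101001111100000 | 1 | 0
  55 | 1010011111000000 | 1 | 1
  56 | 0100111110000001 | 0 | 1
  57 | 1001111100000011 | 1 | 1
  58 | 0011111000000111 | 0 | 1
  59 | 0111110000001111 | 0 | 1
  60 | 1111100000011111 | 1 | 1
  61 | 1111000000111111 | 1 | 1
  62 | 1110000001111111 | 1 | 0
  63 | 1100000011111110 | 1 | 1
  64 | 1000000111111101 | 1 | 1
  65 | 0000001111111011 | 0 | 0
  66 | 0000011111110110 | 0 | 1
  67 | 0000111111101101 | 0 | 1
  68 | 0001111111011011 | 0 | 0
  69 | 0011111110110110 | 0 | 1
  70 | 0111111101101101 | 0 | 1
  71 | 1111111011011011 | 1 | 0
  72 | 1111110110110110 | 1 | 0
  73 | 1111101101101100 | 1 | 1
  74 | 1111011011011001 | 1 | 0
  75 | 1110110110110010 | 1 | 1
  76 | 1101101101100101 | 1 | 0
  77 | 1011011011001010 | 1 | 0
  78 | 0110110110010100 | 0 | 0
  79 | 1101101100101000 | 1 | 0
  80 | 1011011001010000 | 1 | 0
  81 | 0110110010100000 | 0 | 0
  82 | 1101100101000000 | 1 | 0
  83 | 1011001010000000 | 1 | 1
  84 | 0110010100000001 | 0 | 0
  85 | 1100101000000010 | 1 | 1
  86 | 1001010000000101 | 1 | 1
  87 | 0010100000001011 | 0 | 1
  88 | 0101000000010111 | 0 | 1
  89 | 1010000000101111 | 1 | 0
  90 | 0100000001011110 | 0 | 0
  91 | 1000000010111100 | 1 | 1
  92 | 0000000101111001 | 0 | 0
  93 | 0000001011110010 | 0 | 0
  94 | 0000010111100100 | 0 | 1
  95 | 0000101111001001 | 0 | 0
  96 | 0001011110010010 | 0 | 0
  97 | 0010111100100100 | 0 | 0
  98 | 0101111001001000 | 0 | 0
  99 | 1011110010010000 | 1 | 0
 100 | 0111100100100000 | 0 | 0
 101 | 1111001001000000 | 1 | 1
 102 | 1110010010000001 | 1 | 1
 103 | 1100100100000011 | 1 | 1
 104 | 1001001000000111 | 1 | 0
 105 | 0010010000001110 | 0 | 0
 106 | 0100100000011100 | 0 | 0
 107 | 1001000000111000 | 1 | 0
 108 | 0010000001110000 | 0 | 1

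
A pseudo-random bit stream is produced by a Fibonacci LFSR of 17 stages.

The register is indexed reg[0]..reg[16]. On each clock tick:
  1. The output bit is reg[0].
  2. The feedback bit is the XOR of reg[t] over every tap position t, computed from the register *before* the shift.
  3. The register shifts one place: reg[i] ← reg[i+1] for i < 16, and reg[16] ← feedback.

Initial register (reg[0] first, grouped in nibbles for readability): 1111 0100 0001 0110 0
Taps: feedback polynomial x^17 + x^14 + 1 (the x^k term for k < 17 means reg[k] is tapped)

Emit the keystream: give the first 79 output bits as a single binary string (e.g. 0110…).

step | reg (before) | out | fb
   0 | 11110100000101100 | 1 | 0
   1 | 11101000001011000 | 1 | 1
   2 | 11010000010110001 | 1 | 1
   3 | 10100000101100011 | 1 | 1
   4 | 01000001011000111 | 0 | 1
   5 | 10000010110001111 | 1 | 0
   6 | 00000101100011110 | 0 | 1
   7 | 00001011000111101 | 0 | 1
   8 | 00010110001111011 | 0 | 0
   9 | 00101100011110110 | 0 | 1
  10 | 01011000111101101 | 0 | 1
  11 | 10110001111011011 | 1 | 1
  12 | 01100011110110111 | 0 | 1
  13 | 11000111101101111 | 1 | 0
  14 | 10001111011011110 | 1 | 0
  15 | 00011110110111100 | 0 | 1
  16 | 00111101101111001 | 0 | 0
  17 | 01111011011110010 | 0 | 0
  18 | 11110110111100100 | 1 | 0
  19 | 11101101111001000 | 1 | 1
  20 | 11011011110010001 | 1 | 1
  21 | 10110111100100011 | 1 | 1
  22 | 01101111001000111 | 0 | 1
  23 | 11011110010001111 | 1 | 0
  24 | 10111100100011110 | 1 | 0
  25 | 01111001000111100 | 0 | 1
  26 | 11110010001111001 | 1 | 1
  27 | 11100100011110011 | 1 | 1
  28 | 11001000111100111 | 1 | 0
  29 | 10010001111001110 | 1 | 0
  30 | 00100011110011100 | 0 | 1
  31 | 01000111100111001 | 0 | 0
  32 | 10001111001110010 | 1 | 1
  33 | 00011110011100101 | 0 | 1
  34 | 00111100111001011 | 0 | 0
  35 | 01111001110010110 | 0 | 1
  36 | 11110011100101101 | 1 | 0
  37 | 11100111001011010 | 1 | 1
  38 | 11001110010110101 | 1 | 0
  39 | 10011100101101010 | 1 | 1
  40 | 00111001011010101 | 0 | 1
  41 | 01110010110101011 | 0 | 0
  42 | 11100101101010110 | 1 | 0
  43 | 11001011010101100 | 1 | 0
  44 | 10010110101011000 | 1 | 1
  45 | 00101101010110001 | 0 | 0
  46 | 01011010101100010 | 0 | 0
  47 | 10110101011000100 | 1 | 0
  48 | 01101010110001000 | 0 | 0
  49 | 11010101100010000 | 1 | 1
  50 | 10101011000100001 | 1 | 1
  51 | 01010110001000011 | 0 | 0
  52 | 10101100010000110 | 1 | 0
  53 | 01011000100001100 | 0 | 1
  54 | 10110001000011001 | 1 | 1
  55 | 01100010000110011 | 0 | 0
  56 | 11000100001100110 | 1 | 0
  57 | 10001000011001100 | 1 | 0
  58 | 00010000110011000 | 0 | 0
  59 | 00100001100110000 | 0 | 0
  60 | 01000011001100000 | 0 | 0
  61 | 10000110011000000 | 1 | 1
  62 | 00001100110000001 | 0 | 0
  63 | 00011001100000010 | 0 | 0
  64 | 00110011000000100 | 0 | 1
  65 | 01100110000001001 | 0 | 0
  66 | 11001100000010010 | 1 | 1
  67 | 10011000000100101 | 1 | 0
  68 | 00110000001001010 | 0 | 0
  69 | 01100000010010100 | 0 | 1
  70 | 11000000100101001 | 1 | 1
  71 | 10000001001010011 | 1 | 1
  72 | 00000010010100111 | 0 | 1
  73 | 00000100101001111 | 0 | 1
  74 | 00001001010011111 | 0 | 1
  75 | 00010010100111111 | 0 | 1
  76 | 00100101001111111 | 0 | 1
  77 | 01001010011111111 | 0 | 1
  78 | 10010100111111111 | 1 | 0

1111010000010110001111011011110010001111001110010110101011000100001100110000001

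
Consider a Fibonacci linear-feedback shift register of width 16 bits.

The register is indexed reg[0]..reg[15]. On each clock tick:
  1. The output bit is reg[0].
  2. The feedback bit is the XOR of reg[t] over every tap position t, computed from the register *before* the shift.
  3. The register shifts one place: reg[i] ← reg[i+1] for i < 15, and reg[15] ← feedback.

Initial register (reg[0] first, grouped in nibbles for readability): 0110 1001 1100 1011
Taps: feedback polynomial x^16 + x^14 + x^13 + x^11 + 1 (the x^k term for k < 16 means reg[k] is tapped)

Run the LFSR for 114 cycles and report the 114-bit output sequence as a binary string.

011010011100101110101011001110111111011110010001000110101011110001101111110010010101100000001010111010000101011101

tick  register→output (feedback)
  0  0110100111001011→0 (1)
  1  1101001110010111→1 (0)
  2  1010011100101110→1 (1)
  3  0100111001011101→0 (0)
  4  1001110010111010→1 (1)
  5  0011100101110101→0 (0)
  6  0111001011101010→0 (1)
  7  1110010111010101→1 (1)
  8  1100101110101011→1 (0)
  9  1001011101010110→1 (0)
 10  0010111010101100→0 (1)
 11  0101110101011001→0 (1)
 12  1011101010110011→1 (1)
 13  0111010101100111→0 (0)
 14  1110101011001110→1 (1)
 15  1101010110011101→1 (1)
 16  1010101100111011→1 (1)
 17  0101011001110111→0 (1)
 18  1010110011101111→1 (1)
 19  0101100111011111→0 (1)
 20  1011001110111111→1 (0)
 21  0110011101111110→0 (1)
 22  1100111011111101→1 (1)
 23  1001110111111011→1 (1)
 24  0011101111110111→0 (1)
 25  0111011111101111→0 (0)
 26  1110111111011110→1 (0)
 27  1101111110111100→1 (1)
 28  1011111101111001→1 (0)
 29  0111111011110010→0 (0)
 30  1111110111100100→1 (0)
 31  1111101111001000→1 (1)
 32  1111011110010001→1 (0)
 33  1110111100100010→1 (0)
 34  1101111001000100→1 (0)
 35  1011110010001000→1 (1)
 36  0111100100010001→0 (1)
 37  1111001000100011→1 (0)
 38  1110010001000110→1 (1)
 39  1100100010001101→1 (0)
 40  1001000100011010→1 (1)
 41  0010001000110101→0 (0)
 42  0100010001101010→0 (1)
 43  1000100011010101→1 (1)
 44  0001000110101011→0 (1)
 45  0010001101010111→0 (1)
 46  0100011010101111→0 (0)
 47  1000110101011110→1 (0)
 48  0001101010111100→0 (0)
 49  0011010101111000→0 (1)
 50  0110101011110001→0 (1)
 51  1101010111100011→1 (0)
 52  1010101111000110→1 (1)
 53  0101011110001101→0 (1)
 54  1010111100011011→1 (1)
 55  0101111000110111→0 (1)
 56  1011110001101111→1 (1)
 57  0111100011011111→0 (1)
 58  1111000110111111→1 (0)
 59  1110001101111110→1 (0)
 60  1100011011111100→1 (1)
 61  1000110111111001→1 (0)
 62  0001101111110010→0 (0)
 63  0011011111100100→0 (1)
 64  0110111111001001→0 (0)
 65  1101111110010010→1 (1)
 66  1011111100100101→1 (0)
 67  0111111001001010→0 (1)
 68  1111110010010101→1 (1)
 69  1111100100101011→1 (0)
 70  1111001001010110→1 (0)
 71  1110010010101100→1 (0)
 72  1100100101011000→1 (0)
 73  1001001010110000→1 (0)
 74  0010010101100000→0 (0)
 75  0100101011000000→0 (0)
 76  1001010110000000→1 (1)
 77  0010101100000001→0 (0)
 78  0101011000000010→0 (1)
 79  1010110000000101→1 (0)
 80  0101100000001010→0 (1)
 81  1011000000010101→1 (1)
 82  0110000000101011→0 (1)
 83  1100000001010111→1 (0)
 84  1000000010101110→1 (1)
 85  0000000101011101→0 (0)
 86  0000001010111010→0 (0)
 87  0000010101110100→0 (0)
 88  0000101011101000→0 (0)
 89  0001010111010000→0 (1)
 90  0010101110100001→0 (0)
 91  0101011101000010→0 (1)
 92  1010111010000101→1 (0)
 93  0101110100001010→0 (1)
 94  1011101000010101→1 (1)
 95  0111010000101011→0 (1)
 96  1110100001010111→1 (0)
 97  1101000010101110→1 (1)
 98  1010000101011101→1 (1)
 99  0100001010111011→0 (0)
100  1000010101110110→1 (0)
101  0000101011101100→0 (1)
102  0001010111011001→0 (1)
103  0010101110110011→0 (0)
104  0101011101100110→0 (0)
105  1010111011001100→1 (0)
106  0101110110011000→0 (1)
107  1011101100110001→1 (0)
108  0111011001100010→0 (1)
109  1110110011000101→1 (0)
110  1101100110001010→1 (0)
111  1011001100010100→1 (1)
112  0110011000101001→0 (0)
113  1100110001010010→1 (1)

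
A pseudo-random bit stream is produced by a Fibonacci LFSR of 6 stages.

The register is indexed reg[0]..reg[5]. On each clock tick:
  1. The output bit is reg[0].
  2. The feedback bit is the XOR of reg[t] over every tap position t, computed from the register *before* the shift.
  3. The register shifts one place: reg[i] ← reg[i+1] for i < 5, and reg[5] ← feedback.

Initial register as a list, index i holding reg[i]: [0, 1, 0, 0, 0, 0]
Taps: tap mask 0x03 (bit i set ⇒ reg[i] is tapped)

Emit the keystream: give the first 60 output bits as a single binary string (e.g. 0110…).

010000110001010011110100011100100101101110110011010101111110

step | reg (before) | out | fb
   0 | 010000 | 0 | 1
   1 | 100001 | 1 | 1
   2 | 000011 | 0 | 0
   3 | 000110 | 0 | 0
   4 | 001100 | 0 | 0
   5 | 011000 | 0 | 1
   6 | 110001 | 1 | 0
   7 | 100010 | 1 | 1
   8 | 000101 | 0 | 0
   9 | 001010 | 0 | 0
  10 | 010100 | 0 | 1
  11 | 101001 | 1 | 1
  12 | 010011 | 0 | 1
  13 | 100111 | 1 | 1
  14 | 001111 | 0 | 0
  15 | 011110 | 0 | 1
  16 | 111101 | 1 | 0
  17 | 111010 | 1 | 0
  18 | 110100 | 1 | 0
  19 | 101000 | 1 | 1
  20 | 010001 | 0 | 1
  21 | 100011 | 1 | 1
  22 | 000111 | 0 | 0
  23 | 001110 | 0 | 0
  24 | 011100 | 0 | 1
  25 | 111001 | 1 | 0
  26 | 110010 | 1 | 0
  27 | 100100 | 1 | 1
  28 | 001001 | 0 | 0
  29 | 010010 | 0 | 1
  30 | 100101 | 1 | 1
  31 | 001011 | 0 | 0
  32 | 010110 | 0 | 1
  33 | 101101 | 1 | 1
  34 | 011011 | 0 | 1
  35 | 110111 | 1 | 0
  36 | 101110 | 1 | 1
  37 | 011101 | 0 | 1
  38 | 111011 | 1 | 0
  39 | 110110 | 1 | 0
  40 | 101100 | 1 | 1
  41 | 011001 | 0 | 1
  42 | 110011 | 1 | 0
  43 | 100110 | 1 | 1
  44 | 001101 | 0 | 0
  45 | 011010 | 0 | 1
  46 | 110101 | 1 | 0
  47 | 101010 | 1 | 1
  48 | 010101 | 0 | 1
  49 | 101011 | 1 | 1
  50 | 010111 | 0 | 1
  51 | 101111 | 1 | 1
  52 | 011111 | 0 | 1
  53 | 111111 | 1 | 0
  54 | 111110 | 1 | 0
  55 | 111100 | 1 | 0
  56 | 111000 | 1 | 0
  57 | 110000 | 1 | 0
  58 | 100000 | 1 | 1
  59 | 000001 | 0 | 0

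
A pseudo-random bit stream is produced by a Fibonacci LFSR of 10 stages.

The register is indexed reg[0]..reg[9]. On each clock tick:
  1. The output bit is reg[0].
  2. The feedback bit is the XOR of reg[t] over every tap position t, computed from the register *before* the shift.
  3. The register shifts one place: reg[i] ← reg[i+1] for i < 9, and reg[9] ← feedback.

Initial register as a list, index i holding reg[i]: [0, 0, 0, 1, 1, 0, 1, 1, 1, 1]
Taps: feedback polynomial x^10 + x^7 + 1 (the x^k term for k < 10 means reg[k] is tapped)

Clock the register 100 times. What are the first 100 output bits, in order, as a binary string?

0001101111111001110001101010010100001000010010110111110101110001011100100001111101101010100010111101

tick  register→output (feedback)
  0  0001101111→0 (1)
  1  0011011111→0 (1)
  2  0110111111→0 (1)
  3  1101111111→1 (0)
  4  1011111110→1 (0)
  5  0111111100→0 (1)
  6  1111111001→1 (1)
  7  1111110011→1 (1)
  8  1111100111→1 (0)
  9  1111001110→1 (0)
 10  1110011100→1 (0)
 11  1100111000→1 (1)
 12  1001110001→1 (1)
 13  0011100011→0 (0)
 14  0111000110→0 (1)
 15  1110001101→1 (0)
 16  1100011010→1 (1)
 17  1000110101→1 (0)
 18  0001101010→0 (0)
 19  0011010100→0 (1)
 20  0110101001→0 (0)
 21  1101010010→1 (1)
 22  1010100101→1 (0)
 23  0101001010→0 (0)
 24  1010010100→1 (0)
 25  0100101000→0 (0)
 26  1001010000→1 (1)
 27  0010100001→0 (0)
 28  0101000010→0 (0)
 29  1010000100→1 (0)
 30  0100001000→0 (0)
 31  1000010000→1 (1)
 32  0000100001→0 (0)
 33  0001000010→0 (0)
 34  0010000100→0 (1)
 35  0100001001→0 (0)
 36  1000010010→1 (1)
 37  0000100101→0 (1)
 38  0001001011→0 (0)
 39  0010010110→0 (1)
 40  0100101101→0 (1)
 41  1001011011→1 (1)
 42  0010110111→0 (1)
 43  0101101111→0 (1)
 44  1011011111→1 (0)
 45  0110111110→0 (1)
 46  1101111101→1 (0)
 47  1011111010→1 (1)
 48  0111110101→0 (1)
 49  1111101011→1 (1)
 50  1111010111→1 (0)
 51  1110101110→1 (0)
 52  1101011100→1 (0)
 53  1010111000→1 (1)
 54  0101110001→0 (0)
 55  1011100010→1 (1)
 56  0111000101→0 (1)
 57  1110001011→1 (1)
 58  1100010111→1 (0)
 59  1000101110→1 (0)
 60  0001011100→0 (1)
 61  0010111001→0 (0)
 62  0101110010→0 (0)
 63  1011100100→1 (0)
 64  0111001000→0 (0)
 65  1110010000→1 (1)
 66  1100100001→1 (1)
 67  1001000011→1 (1)
 68  0010000111→0 (1)
 69  0100001111→0 (1)
 70  1000011111→1 (0)
 71  0000111110→0 (1)
 72  0001111101→0 (1)
 73  0011111011→0 (0)
 74  0111110110→0 (1)
 75  1111101101→1 (0)
 76  1111011010→1 (1)
 77  1110110101→1 (0)
 78  1101101010→1 (1)
 79  1011010101→1 (0)
 80  0110101010→0 (0)
 81  1101010100→1 (0)
 82  1010101000→1 (1)
 83  0101010001→0 (0)
 84  1010100010→1 (1)
 85  0101000101→0 (1)
 86  1010001011→1 (1)
 87  0100010111→0 (1)
 88  1000101111→1 (0)
 89  0001011110→0 (1)
 90  0010111101→0 (1)
 91  0101111011→0 (0)
 92  1011110110→1 (0)
 93  0111101100→0 (1)
 94  1111011001→1 (1)
 95  1110110011→1 (1)
 96  1101100111→1 (0)
 97  1011001110→1 (0)
 98  0110011100→0 (1)
 99  1100111001→1 (1)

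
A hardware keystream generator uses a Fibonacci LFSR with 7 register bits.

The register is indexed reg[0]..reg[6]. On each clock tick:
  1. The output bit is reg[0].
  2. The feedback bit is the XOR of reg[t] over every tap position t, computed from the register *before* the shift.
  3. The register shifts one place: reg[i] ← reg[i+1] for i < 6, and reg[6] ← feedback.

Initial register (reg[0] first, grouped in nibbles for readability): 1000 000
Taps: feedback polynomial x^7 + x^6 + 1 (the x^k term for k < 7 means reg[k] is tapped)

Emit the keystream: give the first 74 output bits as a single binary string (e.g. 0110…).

tick  register→output (feedback)
  0  1000000→1 (1)
  1  0000001→0 (1)
  2  0000011→0 (1)
  3  0000111→0 (1)
  4  0001111→0 (1)
  5  0011111→0 (1)
  6  0111111→0 (1)
  7  1111111→1 (0)
  8  1111110→1 (1)
  9  1111101→1 (0)
 10  1111010→1 (1)
 11  1110101→1 (0)
 12  1101010→1 (1)
 13  1010101→1 (0)
 14  0101010→0 (0)
 15  1010100→1 (1)
 16  0101001→0 (1)
 17  1010011→1 (0)
 18  0100110→0 (0)
 19  1001100→1 (1)
 20  0011001→0 (1)
 21  0110011→0 (1)
 22  1100111→1 (0)
 23  1001110→1 (1)
 24  0011101→0 (1)
 25  0111011→0 (1)
 26  1110111→1 (0)
 27  1101110→1 (1)
 28  1011101→1 (0)
 29  0111010→0 (0)
 30  1110100→1 (1)
 31  1101001→1 (0)
 32  1010010→1 (1)
 33  0100101→0 (1)
 34  1001011→1 (0)
 35  0010110→0 (0)
 36  0101100→0 (0)
 37  1011000→1 (1)
 38  0110001→0 (1)
 39  1100011→1 (0)
 40  1000110→1 (1)
 41  0001101→0 (1)
 42  0011011→0 (1)
 43  0110111→0 (1)
 44  1101111→1 (0)
 45  1011110→1 (1)
 46  0111101→0 (1)
 47  1111011→1 (0)
 48  1110110→1 (1)
 49  1101101→1 (0)
 50  1011010→1 (1)
 51  0110101→0 (1)
 52  1101011→1 (0)
 53  1010110→1 (1)
 54  0101101→0 (1)
 55  1011011→1 (0)
 56  0110110→0 (0)
 57  1101100→1 (1)
 58  1011001→1 (0)
 59  0110010→0 (0)
 60  1100100→1 (1)
 61  1001001→1 (0)
 62  0010010→0 (0)
 63  0100100→0 (0)
 64  1001000→1 (1)
 65  0010001→0 (1)
 66  0100011→0 (1)
 67  1000111→1 (0)
 68  0001110→0 (0)
 69  0011100→0 (0)
 70  0111000→0 (0)
 71  1110000→1 (1)
 72  1100001→1 (0)
 73  1000010→1 (1)

10000001111111010101001100111011101001011000110111101101011011001001000111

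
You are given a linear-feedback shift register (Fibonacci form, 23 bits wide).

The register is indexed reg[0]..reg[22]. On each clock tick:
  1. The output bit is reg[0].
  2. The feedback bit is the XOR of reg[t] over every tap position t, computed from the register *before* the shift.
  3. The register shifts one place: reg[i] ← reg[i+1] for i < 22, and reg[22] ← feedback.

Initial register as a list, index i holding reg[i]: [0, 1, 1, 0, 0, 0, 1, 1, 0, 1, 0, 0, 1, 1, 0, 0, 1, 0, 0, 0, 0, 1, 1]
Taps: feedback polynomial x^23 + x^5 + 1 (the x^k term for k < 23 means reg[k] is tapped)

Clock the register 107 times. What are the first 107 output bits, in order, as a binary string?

01100011010011001000011000010101101110001000100101000101010100110100001111011110011101100111000000100001011

step | reg (before) | out | fb
   0 | 01100011010011001000011 | 0 | 0
   1 | 11000110100110010000110 | 1 | 0
   2 | 10001101001100100001100 | 1 | 0
   3 | 00011010011001000011000 | 0 | 0
   4 | 00110100110010000110000 | 0 | 1
   5 | 01101001100100001100001 | 0 | 0
   6 | 11010011001000011000010 | 1 | 1
   7 | 10100110010000110000101 | 1 | 0
   8 | 01001100100001100001010 | 0 | 1
   9 | 10011001000011000010101 | 1 | 1
  10 | 00110010000110000101011 | 0 | 0
  11 | 01100100001100001010110 | 0 | 1
  12 | 11001000011000010101101 | 1 | 1
  13 | 10010000110000101011011 | 1 | 1
  14 | 00100001100001010110111 | 0 | 0
  15 | 01000011000010101101110 | 0 | 0
  16 | 10000110000101011011100 | 1 | 0
  17 | 00001100001010110111000 | 0 | 1
  18 | 00011000010101101110001 | 0 | 0
  19 | 00110000101011011100010 | 0 | 0
  20 | 01100001010110111000100 | 0 | 0
  21 | 11000010101101110001000 | 1 | 1
  22 | 10000101011011100010001 | 1 | 0
  23 | 00001010110111000100010 | 0 | 0
  24 | 00010101101110001000100 | 0 | 1
  25 | 00101011011100010001001 | 0 | 0
  26 | 01010110111000100010010 | 0 | 1
  27 | 10101101110001000100101 | 1 | 0
  28 | 01011011100010001001010 | 0 | 0
  29 | 10110111000100010010100 | 1 | 0
  30 | 01101110001000100101000 | 0 | 1
  31 | 11011100010001001010001 | 1 | 0
  32 | 10111000100010010100010 | 1 | 1
  33 | 01110001000100101000101 | 0 | 0
  34 | 11100010001001010001010 | 1 | 1
  35 | 11000100010010100010101 | 1 | 0
  36 | 10001000100101000101010 | 1 | 1
  37 | 00010001001010001010101 | 0 | 0
  38 | 00100010010100010101010 | 0 | 0
  39 | 01000100101000101010100 | 0 | 1
  40 | 10001001010001010101001 | 1 | 1
  41 | 00010010100010101010011 | 0 | 0
  42 | 00100101000101010100110 | 0 | 1
  43 | 01001010001010101001101 | 0 | 0
  44 | 10010100010101010011010 | 1 | 0
  45 | 00101000101010100110100 | 0 | 0
  46 | 01010001010101001101000 | 0 | 0
  47 | 10100010101010011010000 | 1 | 1
  48 | 01000101010100110100001 | 0 | 1
  49 | 10001010101001101000011 | 1 | 1
  50 | 00010101010011010000111 | 0 | 1
  51 | 00101010100110100001111 | 0 | 0
  52 | 01010101001101000011110 | 0 | 1
  53 | 10101010011010000111101 | 1 | 1
  54 | 01010100110100001111011 | 0 | 1
  55 | 10101001101000011110111 | 1 | 1
  56 | 01010011010000111101111 | 0 | 0
  57 | 10100110100001111011110 | 1 | 0
  58 | 01001101000011110111100 | 0 | 1
  59 | 10011010000111101111001 | 1 | 1
  60 | 00110100001111011110011 | 0 | 1
  61 | 01101000011110111100111 | 0 | 0
  62 | 11010000111101111001110 | 1 | 1
  63 | 10100001111011110011101 | 1 | 1
  64 | 01000011110111100111011 | 0 | 0
  65 | 10000111101111001110110 | 1 | 0
  66 | 00001111011110011101100 | 0 | 1
  67 | 00011110111100111011001 | 0 | 1
  68 | 00111101111001110110011 | 0 | 1
  69 | 01111011110011101100111 | 0 | 0
  70 | 11110111100111011001110 | 1 | 0
  71 | 11101111001110110011100 | 1 | 0
  72 | 11011110011101100111000 | 1 | 0
  73 | 10111100111011001110000 | 1 | 0
  74 | 01111001110110011100000 | 0 | 0
  75 | 11110011101100111000000 | 1 | 1
  76 | 11100111011001110000001 | 1 | 0
  77 | 11001110110011100000010 | 1 | 0
  78 | 10011101100111000000100 | 1 | 0
  79 | 00111011001110000001000 | 0 | 0
  80 | 01110110011100000010000 | 0 | 1
  81 | 11101100111000000100001 | 1 | 0
  82 | 11011001110000001000010 | 1 | 1
  83 | 10110011100000010000101 | 1 | 1
  84 | 01100111000000100001011 | 0 | 1
  85 | 11001110000001000010111 | 1 | 0
  86 | 10011100000010000101110 | 1 | 0
  87 | 00111000000100001011100 | 0 | 0
  88 | 01110000001000010111000 | 0 | 0
  89 | 11100000010000101110000 | 1 | 1
  90 | 11000000100001011100001 | 1 | 1
  91 | 10000001000010111000011 | 1 | 1
  92 | 00000010000101110000111 | 0 | 0
  93 | 00000100001011100001110 | 0 | 1
  94 | 00001000010111000011101 | 0 | 0
  95 | 00010000101110000111010 | 0 | 0
  96 | 00100001011100001110100 | 0 | 0
  97 | 01000010111000011101000 | 0 | 0
  98 | 10000101110000111010000 | 1 | 0
  99 | 00001011100001110100000 | 0 | 0
 100 | 00010111000011101000000 | 0 | 1
 101 | 00101110000111010000001 | 0 | 1
 102 | 01011100001110100000011 | 0 | 1
 103 | 10111000011101000000111 | 1 | 1
 104 | 01110000111010000001111 | 0 | 0
 105 | 11100001110100000011110 | 1 | 1
 106 | 11000011101000000111101 | 1 | 1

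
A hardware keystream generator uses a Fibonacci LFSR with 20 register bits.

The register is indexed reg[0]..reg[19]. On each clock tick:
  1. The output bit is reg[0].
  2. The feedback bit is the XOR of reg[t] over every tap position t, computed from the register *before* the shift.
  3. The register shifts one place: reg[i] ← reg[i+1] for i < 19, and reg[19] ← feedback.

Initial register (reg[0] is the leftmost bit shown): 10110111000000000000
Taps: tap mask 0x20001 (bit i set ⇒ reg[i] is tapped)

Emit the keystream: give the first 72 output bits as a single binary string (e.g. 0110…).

tick  register→output (feedback)
  0  10110111000000000000→1 (1)
  1  01101110000000000001→0 (0)
  2  11011100000000000010→1 (1)
  3  10111000000000000101→1 (0)
  4  01110000000000001010→0 (0)
  5  11100000000000010100→1 (0)
  6  11000000000000101000→1 (1)
  7  10000000000001010001→1 (1)
  8  00000000000010100011→0 (0)
  9  00000000000101000110→0 (1)
 10  00000000001010001101→0 (1)
 11  00000000010100011011→0 (0)
 12  00000000101000110110→0 (1)
 13  00000001010001101101→0 (1)
 14  00000010100011011011→0 (0)
 15  00000101000110110110→0 (1)
 16  00001010001101101101→0 (1)
 17  00010100011011011011→0 (0)
 18  00101000110110110110→0 (1)
 19  01010001101101101101→0 (1)
 20  10100011011011011011→1 (1)
 21  01000110110110110111→0 (1)
 22  10001101101101101111→1 (0)
 23  00011011011011011110→0 (1)
 24  00110110110110111101→0 (1)
 25  01101101101101111011→0 (0)
 26  11011011011011110110→1 (0)
 27  10110110110111101100→1 (0)
 28  01101101101111011000→0 (0)
 29  11011011011110110000→1 (1)
 30  10110110111101100001→1 (1)
 31  01101101111011000011→0 (0)
 32  11011011110110000110→1 (0)
 33  10110111101100001100→1 (0)
 34  01101111011000011000→0 (0)
 35  11011110110000110000→1 (1)
 36  10111101100001100001→1 (1)
 37  01111011000011000011→0 (0)
 38  11110110000110000110→1 (0)
 39  11101100001100001100→1 (0)
 40  11011000011000011000→1 (1)
 41  10110000110000110001→1 (1)
 42  01100001100001100011→0 (0)
 43  11000011000011000110→1 (0)
 44  10000110000110001100→1 (0)
 45  00001100001100011000→0 (0)
 46  00011000011000110000→0 (0)
 47  00110000110001100000→0 (0)
 48  01100001100011000000→0 (0)
 49  11000011000110000000→1 (1)
 50  10000110001100000001→1 (1)
 51  00001100011000000011→0 (0)
 52  00011000110000000110→0 (1)
 53  00110001100000001101→0 (1)
 54  01100011000000011011→0 (0)
 55  11000110000000110110→1 (0)
 56  10001100000001101100→1 (0)
 57  00011000000011011000→0 (0)
 58  00110000000110110000→0 (0)
 59  01100000001101100000→0 (0)
 60  11000000011011000000→1 (1)
 61  10000000110110000001→1 (1)
 62  00000001101100000011→0 (0)
 63  00000011011000000110→0 (1)
 64  00000110110000001101→0 (1)
 65  00001101100000011011→0 (0)
 66  00011011000000110110→0 (1)
 67  00110110000001101101→0 (1)
 68  01101100000011011011→0 (0)
 69  11011000000110110110→1 (0)
 70  10110000001101101100→1 (0)
 71  01100000011011011000→0 (0)

101101110000000000001010001101101101101111011000011000011000110000000110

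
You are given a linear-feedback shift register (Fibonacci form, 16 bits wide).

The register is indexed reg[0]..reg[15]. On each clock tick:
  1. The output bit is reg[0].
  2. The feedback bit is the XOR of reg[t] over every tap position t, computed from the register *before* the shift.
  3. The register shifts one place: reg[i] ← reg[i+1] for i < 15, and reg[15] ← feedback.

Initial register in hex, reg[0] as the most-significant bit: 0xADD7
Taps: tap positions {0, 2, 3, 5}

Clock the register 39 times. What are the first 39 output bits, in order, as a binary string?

step | reg (before) | out | fb
   0 | 1010110111010111 | 1 | 1
   1 | 0101101110101111 | 0 | 1
   2 | 1011011101011111 | 1 | 0
   3 | 0110111010111110 | 0 | 0
   4 | 1101110101111100 | 1 | 1
   5 | 1011101011111001 | 1 | 1
   6 | 0111010111110011 | 0 | 1
   7 | 1110101111100111 | 1 | 0
   8 | 1101011111001110 | 1 | 1
   9 | 1010111110011101 | 1 | 1
  10 | 0101111100111011 | 0 | 0
  11 | 1011111001110110 | 1 | 0
  12 | 0111110011101100 | 0 | 1
  13 | 1111100111011001 | 1 | 1
  14 | 1111001110110011 | 1 | 1
  15 | 1110011101100111 | 1 | 1
  16 | 1100111011001111 | 1 | 0
  17 | 1001110110011110 | 1 | 1
  18 | 0011101100111101 | 0 | 0
  19 | 0111011001111010 | 0 | 1
  20 | 1110110011110101 | 1 | 1
  21 | 1101100111101011 | 1 | 0
  22 | 1011001111010110 | 1 | 1
  23 | 0110011110101101 | 0 | 0
  24 | 1100111101011010 | 1 | 0
  25 | 1001111010110100 | 1 | 1
  26 | 0011110101101001 | 0 | 1
  27 | 0111101011010011 | 0 | 0
  28 | 1111010110100110 | 1 | 0
  29 | 1110101101001100 | 1 | 0
  30 | 1101011010011000 | 1 | 1
  31 | 1010110100110001 | 1 | 1
  32 | 0101101001100011 | 0 | 1
  33 | 1011010011000111 | 1 | 0
  34 | 0110100110001110 | 0 | 1
  35 | 1101001100011101 | 1 | 0
  36 | 1010011000111010 | 1 | 1
  37 | 0100110001110101 | 0 | 1
  38 | 1001100011101011 | 1 | 0

101011011101011111001110110011110101101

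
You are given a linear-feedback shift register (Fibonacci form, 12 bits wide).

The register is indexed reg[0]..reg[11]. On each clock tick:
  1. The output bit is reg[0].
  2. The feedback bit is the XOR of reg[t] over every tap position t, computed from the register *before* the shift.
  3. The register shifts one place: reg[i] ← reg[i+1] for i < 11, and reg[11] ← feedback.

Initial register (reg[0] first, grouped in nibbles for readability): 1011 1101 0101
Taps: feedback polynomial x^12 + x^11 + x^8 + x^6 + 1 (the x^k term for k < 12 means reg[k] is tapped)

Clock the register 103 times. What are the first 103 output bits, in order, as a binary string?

1011110101010010110111010000111000001111110000101001010111000011101100010100110010110110010110101100001

k : reg_k → out_k, fb_k
0: 101111010101 → 1, fb=0
1: 011110101010 → 0, fb=0
2: 111101010100 → 1, fb=1
3: 111010101001 → 1, fb=0
4: 110101010010 → 1, fb=1
5: 101010100101 → 1, fb=1
6: 010101001011 → 0, fb=0
7: 101010010110 → 1, fb=1
8: 010100101101 → 0, fb=1
9: 101001011011 → 1, fb=1
10: 010010110111 → 0, fb=0
11: 100101101110 → 1, fb=1
12: 001011011101 → 0, fb=0
13: 010110111010 → 0, fb=0
14: 101101110100 → 1, fb=0
15: 011011101000 → 0, fb=0
16: 110111010000 → 1, fb=1
17: 101110100001 → 1, fb=1
18: 011101000011 → 0, fb=1
19: 111010000111 → 1, fb=0
20: 110100001110 → 1, fb=0
21: 101000011100 → 1, fb=0
22: 010000111000 → 0, fb=0
23: 100001110000 → 1, fb=0
24: 000011100000 → 0, fb=1
25: 000111000001 → 0, fb=1
26: 001110000011 → 0, fb=1
27: 011100000111 → 0, fb=1
28: 111000001111 → 1, fb=1
29: 110000011111 → 1, fb=1
30: 100000111111 → 1, fb=0
31: 000001111110 → 0, fb=0
32: 000011111100 → 0, fb=0
33: 000111111000 → 0, fb=0
34: 001111110000 → 0, fb=1
35: 011111100001 → 0, fb=0
36: 111111000010 → 1, fb=1
37: 111110000101 → 1, fb=0
38: 111100001010 → 1, fb=0
39: 111000010100 → 1, fb=1
40: 110000101001 → 1, fb=0
41: 100001010010 → 1, fb=1
42: 000010100101 → 0, fb=0
43: 000101001010 → 0, fb=1
44: 001010010101 → 0, fb=1
45: 010100101011 → 0, fb=1
46: 101001010111 → 1, fb=0
47: 010010101110 → 0, fb=0
48: 100101011100 → 1, fb=0
49: 001010111000 → 0, fb=0
50: 010101110000 → 0, fb=1
51: 101011100001 → 1, fb=1
52: 010111000011 → 0, fb=1
53: 101110000111 → 1, fb=0
54: 011100001110 → 0, fb=1
55: 111000011101 → 1, fb=1
56: 110000111011 → 1, fb=0
57: 100001110110 → 1, fb=0
58: 000011101100 → 0, fb=0
59: 000111011000 → 0, fb=1
60: 001110110001 → 0, fb=0
61: 011101100010 → 0, fb=1
62: 111011000101 → 1, fb=0
63: 110110001010 → 1, fb=0
64: 101100010100 → 1, fb=1
65: 011000101001 → 0, fb=1
66: 110001010011 → 1, fb=0
67: 100010100110 → 1, fb=0
68: 000101001100 → 0, fb=1
69: 001010011001 → 0, fb=0
70: 010100110010 → 0, fb=1
71: 101001100101 → 1, fb=1
72: 010011001011 → 0, fb=0
73: 100110010110 → 1, fb=1
74: 001100101101 → 0, fb=1
75: 011001011011 → 0, fb=0
76: 110010110110 → 1, fb=0
77: 100101101100 → 1, fb=1
78: 001011011001 → 0, fb=0
79: 010110110010 → 0, fb=1
80: 101101100101 → 1, fb=1
81: 011011001011 → 0, fb=0
82: 110110010110 → 1, fb=1
83: 101100101101 → 1, fb=0
84: 011001011010 → 0, fb=1
85: 110010110101 → 1, fb=1
86: 100101101011 → 1, fb=0
87: 001011010110 → 0, fb=0
88: 010110101100 → 0, fb=0
89: 101101011000 → 1, fb=0
90: 011010110000 → 0, fb=1
91: 110101100001 → 1, fb=1
92: 101011000011 → 1, fb=0
93: 010110000110 → 0, fb=0
94: 101100001100 → 1, fb=0
95: 011000011000 → 0, fb=1
96: 110000110001 → 1, fb=1
97: 100001100011 → 1, fb=1
98: 000011000111 → 0, fb=1
99: 000110001111 → 0, fb=0
100: 001100011110 → 0, fb=1
101: 011000111101 → 0, fb=1
102: 110001111011 → 1, fb=0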